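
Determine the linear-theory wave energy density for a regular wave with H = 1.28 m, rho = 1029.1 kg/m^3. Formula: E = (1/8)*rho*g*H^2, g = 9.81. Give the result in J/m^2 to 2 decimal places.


E = (1/8) * rho * g * H^2
E = (1/8) * 1029.1 * 9.81 * 1.28^2
E = 0.125 * 1029.1 * 9.81 * 1.6384
E = 2067.55 J/m^2

2067.55


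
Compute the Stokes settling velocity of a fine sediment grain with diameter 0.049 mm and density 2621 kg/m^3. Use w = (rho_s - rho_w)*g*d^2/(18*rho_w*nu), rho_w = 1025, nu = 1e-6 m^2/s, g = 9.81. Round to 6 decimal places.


w = (rho_s - rho_w) * g * d^2 / (18 * rho_w * nu)
d = 0.049 mm = 0.000049 m
rho_s - rho_w = 2621 - 1025 = 1596
Numerator = 1596 * 9.81 * (0.000049)^2 = 0.000037591881
Denominator = 18 * 1025 * 1e-6 = 0.018450
w = 0.002038 m/s

0.002038


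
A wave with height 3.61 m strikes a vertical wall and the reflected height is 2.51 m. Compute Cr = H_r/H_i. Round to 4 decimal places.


Cr = H_r / H_i
Cr = 2.51 / 3.61
Cr = 0.6953

0.6953


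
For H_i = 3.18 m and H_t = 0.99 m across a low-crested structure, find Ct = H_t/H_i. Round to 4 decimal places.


Ct = H_t / H_i
Ct = 0.99 / 3.18
Ct = 0.3113

0.3113


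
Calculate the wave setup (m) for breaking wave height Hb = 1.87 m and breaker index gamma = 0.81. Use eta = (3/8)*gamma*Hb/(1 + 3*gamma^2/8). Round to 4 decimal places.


eta = (3/8) * gamma * Hb / (1 + 3*gamma^2/8)
Numerator = (3/8) * 0.81 * 1.87 = 0.568013
Denominator = 1 + 3*0.81^2/8 = 1 + 0.246038 = 1.246038
eta = 0.568013 / 1.246038
eta = 0.4559 m

0.4559


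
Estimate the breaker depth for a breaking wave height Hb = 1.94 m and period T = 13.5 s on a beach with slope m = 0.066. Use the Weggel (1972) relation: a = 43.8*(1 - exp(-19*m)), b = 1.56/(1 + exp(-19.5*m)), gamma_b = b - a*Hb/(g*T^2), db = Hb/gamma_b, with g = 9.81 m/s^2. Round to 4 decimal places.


a = 43.8 * (1 - exp(-19 * m))
exp(-19 * 0.066) = exp(-1.2540) = 0.285361
a = 43.8 * (1 - 0.285361) = 31.301185
b = 1.56 / (1 + exp(-19.5 * m))
exp(-19.5 * 0.066) = exp(-1.2870) = 0.276098
b = 1.56 / (1 + 0.276098) = 1.222477
Hb / (g * T^2) = 1.94 / (9.81 * 13.5^2) = 1.94 / 1787.8725 = 0.00108509
gamma_b = b - a * Hb/(g*T^2) = 1.222477 - 31.301185 * 0.00108509 = 1.188512
db = Hb / gamma_b = 1.94 / 1.188512
db = 1.6323 m

1.6323


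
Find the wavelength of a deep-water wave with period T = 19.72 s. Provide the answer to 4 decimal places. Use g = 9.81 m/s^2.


L0 = g * T^2 / (2 * pi)
L0 = 9.81 * 19.72^2 / (2 * pi)
L0 = 9.81 * 388.8784 / 6.28319
L0 = 3814.8971 / 6.28319
L0 = 607.1597 m

607.1597


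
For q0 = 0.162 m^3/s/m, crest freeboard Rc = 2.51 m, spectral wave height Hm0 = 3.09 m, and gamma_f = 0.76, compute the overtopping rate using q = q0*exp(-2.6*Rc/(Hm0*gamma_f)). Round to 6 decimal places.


q = q0 * exp(-2.6 * Rc / (Hm0 * gamma_f))
Exponent = -2.6 * 2.51 / (3.09 * 0.76)
= -2.6 * 2.51 / 2.3484
= -2.778913
exp(-2.778913) = 0.062106
q = 0.162 * 0.062106
q = 0.010061 m^3/s/m

0.010061


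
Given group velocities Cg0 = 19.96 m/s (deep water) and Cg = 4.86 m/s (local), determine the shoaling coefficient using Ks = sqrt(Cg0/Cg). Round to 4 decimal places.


Ks = sqrt(Cg0 / Cg)
Ks = sqrt(19.96 / 4.86)
Ks = sqrt(4.1070)
Ks = 2.0266

2.0266


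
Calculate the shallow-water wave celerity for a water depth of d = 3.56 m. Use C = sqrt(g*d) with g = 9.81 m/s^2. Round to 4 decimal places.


Using the shallow-water approximation:
C = sqrt(g * d) = sqrt(9.81 * 3.56)
C = sqrt(34.9236)
C = 5.9096 m/s

5.9096


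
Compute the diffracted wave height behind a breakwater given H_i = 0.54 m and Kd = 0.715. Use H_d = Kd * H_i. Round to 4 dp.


H_d = Kd * H_i
H_d = 0.715 * 0.54
H_d = 0.3861 m

0.3861


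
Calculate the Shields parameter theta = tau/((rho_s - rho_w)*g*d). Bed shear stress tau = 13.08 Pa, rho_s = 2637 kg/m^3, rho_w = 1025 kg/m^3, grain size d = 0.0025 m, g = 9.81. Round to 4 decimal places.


theta = tau / ((rho_s - rho_w) * g * d)
rho_s - rho_w = 2637 - 1025 = 1612
Denominator = 1612 * 9.81 * 0.0025 = 39.534300
theta = 13.08 / 39.534300
theta = 0.3309

0.3309


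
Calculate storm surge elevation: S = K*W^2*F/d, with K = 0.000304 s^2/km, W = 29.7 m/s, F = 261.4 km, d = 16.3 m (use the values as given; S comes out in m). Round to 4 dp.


S = K * W^2 * F / d
W^2 = 29.7^2 = 882.09
S = 0.000304 * 882.09 * 261.4 / 16.3
Numerator = 0.000304 * 882.09 * 261.4 = 70.095811
S = 70.095811 / 16.3 = 4.3004 m

4.3004


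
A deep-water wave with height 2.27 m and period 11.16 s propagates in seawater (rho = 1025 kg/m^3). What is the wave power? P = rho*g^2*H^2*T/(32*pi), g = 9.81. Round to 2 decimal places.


P = rho * g^2 * H^2 * T / (32 * pi)
P = 1025 * 9.81^2 * 2.27^2 * 11.16 / (32 * pi)
P = 1025 * 96.2361 * 5.1529 * 11.16 / 100.53096
P = 56425.83 W/m

56425.83


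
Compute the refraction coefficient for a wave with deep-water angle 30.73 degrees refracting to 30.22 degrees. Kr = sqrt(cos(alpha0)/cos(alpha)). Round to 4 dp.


Kr = sqrt(cos(alpha0) / cos(alpha))
cos(30.73) = 0.859585
cos(30.22) = 0.864099
Kr = sqrt(0.859585 / 0.864099)
Kr = sqrt(0.994776)
Kr = 0.9974

0.9974


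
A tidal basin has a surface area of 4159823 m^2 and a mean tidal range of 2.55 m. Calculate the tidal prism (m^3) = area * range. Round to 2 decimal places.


Tidal prism = Area * Tidal range
P = 4159823 * 2.55
P = 10607548.65 m^3

10607548.65


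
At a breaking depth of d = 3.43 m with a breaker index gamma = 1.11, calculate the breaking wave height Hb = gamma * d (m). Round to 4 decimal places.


Hb = gamma * d
Hb = 1.11 * 3.43
Hb = 3.8073 m

3.8073


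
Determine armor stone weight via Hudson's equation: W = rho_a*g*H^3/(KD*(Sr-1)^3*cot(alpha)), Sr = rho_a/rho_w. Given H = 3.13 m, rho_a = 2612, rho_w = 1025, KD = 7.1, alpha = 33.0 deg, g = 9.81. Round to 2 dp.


Sr = rho_a / rho_w = 2612 / 1025 = 2.548293
(Sr - 1) = 1.548293
(Sr - 1)^3 = 3.711583
cot(33.0) = 1 / tan(33.0) = 1 / 0.649408 = 1.539865
Numerator = 2612 * 9.81 * 3.13^3 = 785733.3603
Denominator = 7.1 * 3.711583 * 1.539865 = 40.578891
W = 785733.3603 / 40.578891
W = 19363.11 N

19363.11


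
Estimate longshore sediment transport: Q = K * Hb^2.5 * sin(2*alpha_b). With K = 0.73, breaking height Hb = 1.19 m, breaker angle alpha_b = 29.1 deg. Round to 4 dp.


Q = K * Hb^2.5 * sin(2 * alpha_b)
Hb^2.5 = 1.19^2.5 = 1.544783
sin(2 * 29.1) = sin(58.2) = 0.849893
Q = 0.73 * 1.544783 * 0.849893
Q = 0.9584 m^3/s

0.9584


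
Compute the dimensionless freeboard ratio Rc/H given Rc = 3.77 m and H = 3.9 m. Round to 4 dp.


Relative freeboard = Rc / H
= 3.77 / 3.9
= 0.9667

0.9667


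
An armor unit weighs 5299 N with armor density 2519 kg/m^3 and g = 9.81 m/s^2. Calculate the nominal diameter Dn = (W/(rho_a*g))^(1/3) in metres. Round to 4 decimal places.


V = W / (rho_a * g)
V = 5299 / (2519 * 9.81)
V = 5299 / 24711.39
V = 0.214436 m^3
Dn = V^(1/3) = 0.214436^(1/3)
Dn = 0.5985 m

0.5985


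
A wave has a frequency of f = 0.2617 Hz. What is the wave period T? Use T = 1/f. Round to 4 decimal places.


T = 1 / f
T = 1 / 0.2617
T = 3.8212 s

3.8212


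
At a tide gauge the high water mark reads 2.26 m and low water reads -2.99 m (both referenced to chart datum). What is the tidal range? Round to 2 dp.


Tidal range = High water - Low water
Tidal range = 2.26 - (-2.99)
Tidal range = 5.25 m

5.25


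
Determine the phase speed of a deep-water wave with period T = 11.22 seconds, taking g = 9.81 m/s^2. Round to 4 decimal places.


We use the deep-water celerity formula:
C = g * T / (2 * pi)
C = 9.81 * 11.22 / (2 * 3.14159...)
C = 110.068200 / 6.283185
C = 17.5179 m/s

17.5179


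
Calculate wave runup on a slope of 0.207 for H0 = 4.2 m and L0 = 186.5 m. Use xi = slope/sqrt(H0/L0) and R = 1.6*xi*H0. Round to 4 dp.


xi = slope / sqrt(H0/L0)
H0/L0 = 4.2/186.5 = 0.022520
sqrt(0.022520) = 0.150067
xi = 0.207 / 0.150067 = 1.379384
R = 1.6 * xi * H0 = 1.6 * 1.379384 * 4.2
R = 9.2695 m

9.2695


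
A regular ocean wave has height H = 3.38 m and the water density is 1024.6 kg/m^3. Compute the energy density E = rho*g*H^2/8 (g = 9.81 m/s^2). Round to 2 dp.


E = (1/8) * rho * g * H^2
E = (1/8) * 1024.6 * 9.81 * 3.38^2
E = 0.125 * 1024.6 * 9.81 * 11.4244
E = 14353.80 J/m^2

14353.80


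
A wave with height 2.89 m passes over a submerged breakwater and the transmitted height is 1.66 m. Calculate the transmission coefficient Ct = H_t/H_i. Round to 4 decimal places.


Ct = H_t / H_i
Ct = 1.66 / 2.89
Ct = 0.5744

0.5744


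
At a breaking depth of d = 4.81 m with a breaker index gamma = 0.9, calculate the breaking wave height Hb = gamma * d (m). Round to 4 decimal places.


Hb = gamma * d
Hb = 0.9 * 4.81
Hb = 4.3290 m

4.3290


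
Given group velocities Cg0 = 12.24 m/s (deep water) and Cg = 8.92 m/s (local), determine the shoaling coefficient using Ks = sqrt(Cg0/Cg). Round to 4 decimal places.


Ks = sqrt(Cg0 / Cg)
Ks = sqrt(12.24 / 8.92)
Ks = sqrt(1.3722)
Ks = 1.1714

1.1714


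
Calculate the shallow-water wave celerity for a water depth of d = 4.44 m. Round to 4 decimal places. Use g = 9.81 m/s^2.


Using the shallow-water approximation:
C = sqrt(g * d) = sqrt(9.81 * 4.44)
C = sqrt(43.5564)
C = 6.5997 m/s

6.5997


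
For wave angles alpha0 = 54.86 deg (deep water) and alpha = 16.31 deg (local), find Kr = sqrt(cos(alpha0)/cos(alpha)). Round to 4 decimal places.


Kr = sqrt(cos(alpha0) / cos(alpha))
cos(54.86) = 0.575576
cos(16.31) = 0.959756
Kr = sqrt(0.575576 / 0.959756)
Kr = sqrt(0.599711)
Kr = 0.7744

0.7744


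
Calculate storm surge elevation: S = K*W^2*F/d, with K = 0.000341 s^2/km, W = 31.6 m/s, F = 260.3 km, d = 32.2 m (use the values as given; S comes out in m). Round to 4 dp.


S = K * W^2 * F / d
W^2 = 31.6^2 = 998.56
S = 0.000341 * 998.56 * 260.3 / 32.2
Numerator = 0.000341 * 998.56 * 260.3 = 88.634482
S = 88.634482 / 32.2 = 2.7526 m

2.7526


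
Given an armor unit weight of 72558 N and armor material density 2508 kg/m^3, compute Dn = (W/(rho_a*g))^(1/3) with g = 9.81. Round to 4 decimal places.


V = W / (rho_a * g)
V = 72558 / (2508 * 9.81)
V = 72558 / 24603.48
V = 2.949095 m^3
Dn = V^(1/3) = 2.949095^(1/3)
Dn = 1.4340 m

1.4340


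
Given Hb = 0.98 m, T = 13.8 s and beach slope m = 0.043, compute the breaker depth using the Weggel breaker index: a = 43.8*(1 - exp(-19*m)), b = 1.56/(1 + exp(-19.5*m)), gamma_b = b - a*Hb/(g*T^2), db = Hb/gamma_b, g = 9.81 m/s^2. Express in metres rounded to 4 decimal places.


a = 43.8 * (1 - exp(-19 * m))
exp(-19 * 0.043) = exp(-0.8170) = 0.441755
a = 43.8 * (1 - 0.441755) = 24.451134
b = 1.56 / (1 + exp(-19.5 * m))
exp(-19.5 * 0.043) = exp(-0.8385) = 0.432359
b = 1.56 / (1 + 0.432359) = 1.089113
Hb / (g * T^2) = 0.98 / (9.81 * 13.8^2) = 0.98 / 1868.2164 = 0.00052456
gamma_b = b - a * Hb/(g*T^2) = 1.089113 - 24.451134 * 0.00052456 = 1.076287
db = Hb / gamma_b = 0.98 / 1.076287
db = 0.9105 m

0.9105


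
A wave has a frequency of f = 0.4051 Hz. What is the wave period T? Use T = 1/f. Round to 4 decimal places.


T = 1 / f
T = 1 / 0.4051
T = 2.4685 s

2.4685


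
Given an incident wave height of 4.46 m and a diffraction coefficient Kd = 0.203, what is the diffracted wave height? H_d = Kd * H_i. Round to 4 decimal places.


H_d = Kd * H_i
H_d = 0.203 * 4.46
H_d = 0.9054 m

0.9054


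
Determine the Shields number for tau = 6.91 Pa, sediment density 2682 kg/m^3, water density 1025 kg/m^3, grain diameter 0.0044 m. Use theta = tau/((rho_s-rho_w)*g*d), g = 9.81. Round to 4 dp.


theta = tau / ((rho_s - rho_w) * g * d)
rho_s - rho_w = 2682 - 1025 = 1657
Denominator = 1657 * 9.81 * 0.0044 = 71.522748
theta = 6.91 / 71.522748
theta = 0.0966

0.0966


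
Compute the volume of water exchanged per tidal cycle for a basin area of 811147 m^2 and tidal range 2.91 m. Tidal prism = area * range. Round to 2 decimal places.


Tidal prism = Area * Tidal range
P = 811147 * 2.91
P = 2360437.77 m^3

2360437.77


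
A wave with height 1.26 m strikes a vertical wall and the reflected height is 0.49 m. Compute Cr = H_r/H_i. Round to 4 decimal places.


Cr = H_r / H_i
Cr = 0.49 / 1.26
Cr = 0.3889

0.3889


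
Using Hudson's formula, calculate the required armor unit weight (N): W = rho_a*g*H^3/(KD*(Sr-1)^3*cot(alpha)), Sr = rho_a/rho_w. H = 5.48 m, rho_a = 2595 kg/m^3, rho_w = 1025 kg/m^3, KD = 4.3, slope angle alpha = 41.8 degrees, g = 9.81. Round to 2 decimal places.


Sr = rho_a / rho_w = 2595 / 1025 = 2.531707
(Sr - 1) = 1.531707
(Sr - 1)^3 = 3.593580
cot(41.8) = 1 / tan(41.8) = 1 / 0.894103 = 1.118439
Numerator = 2595 * 9.81 * 5.48^3 = 4189363.5042
Denominator = 4.3 * 3.593580 * 1.118439 = 17.282564
W = 4189363.5042 / 17.282564
W = 242404.05 N

242404.05


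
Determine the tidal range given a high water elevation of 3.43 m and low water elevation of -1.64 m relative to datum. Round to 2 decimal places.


Tidal range = High water - Low water
Tidal range = 3.43 - (-1.64)
Tidal range = 5.07 m

5.07


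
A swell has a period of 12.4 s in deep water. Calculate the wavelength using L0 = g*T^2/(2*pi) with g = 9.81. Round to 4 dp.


L0 = g * T^2 / (2 * pi)
L0 = 9.81 * 12.4^2 / (2 * pi)
L0 = 9.81 * 153.7600 / 6.28319
L0 = 1508.3856 / 6.28319
L0 = 240.0670 m

240.0670


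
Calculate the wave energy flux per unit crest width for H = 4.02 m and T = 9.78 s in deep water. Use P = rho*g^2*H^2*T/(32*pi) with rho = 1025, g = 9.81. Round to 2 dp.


P = rho * g^2 * H^2 * T / (32 * pi)
P = 1025 * 9.81^2 * 4.02^2 * 9.78 / (32 * pi)
P = 1025 * 96.2361 * 16.1604 * 9.78 / 100.53096
P = 155079.00 W/m

155079.00


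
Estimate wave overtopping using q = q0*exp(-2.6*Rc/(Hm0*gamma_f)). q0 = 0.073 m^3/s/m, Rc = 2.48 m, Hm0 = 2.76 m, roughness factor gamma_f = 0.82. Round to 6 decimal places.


q = q0 * exp(-2.6 * Rc / (Hm0 * gamma_f))
Exponent = -2.6 * 2.48 / (2.76 * 0.82)
= -2.6 * 2.48 / 2.2632
= -2.849063
exp(-2.849063) = 0.057899
q = 0.073 * 0.057899
q = 0.004227 m^3/s/m

0.004227


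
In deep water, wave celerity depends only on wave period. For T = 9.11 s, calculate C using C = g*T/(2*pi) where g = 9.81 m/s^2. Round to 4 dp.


We use the deep-water celerity formula:
C = g * T / (2 * pi)
C = 9.81 * 9.11 / (2 * 3.14159...)
C = 89.369100 / 6.283185
C = 14.2235 m/s

14.2235


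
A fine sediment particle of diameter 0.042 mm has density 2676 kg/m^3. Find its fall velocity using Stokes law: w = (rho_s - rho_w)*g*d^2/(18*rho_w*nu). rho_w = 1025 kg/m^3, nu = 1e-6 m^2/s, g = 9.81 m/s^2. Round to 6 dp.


w = (rho_s - rho_w) * g * d^2 / (18 * rho_w * nu)
d = 0.042 mm = 0.000042 m
rho_s - rho_w = 2676 - 1025 = 1651
Numerator = 1651 * 9.81 * (0.000042)^2 = 0.000028570291
Denominator = 18 * 1025 * 1e-6 = 0.018450
w = 0.001549 m/s

0.001549


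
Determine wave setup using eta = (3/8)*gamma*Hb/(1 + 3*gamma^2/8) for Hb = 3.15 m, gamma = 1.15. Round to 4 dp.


eta = (3/8) * gamma * Hb / (1 + 3*gamma^2/8)
Numerator = (3/8) * 1.15 * 3.15 = 1.358437
Denominator = 1 + 3*1.15^2/8 = 1 + 0.495938 = 1.495938
eta = 1.358437 / 1.495938
eta = 0.9081 m

0.9081


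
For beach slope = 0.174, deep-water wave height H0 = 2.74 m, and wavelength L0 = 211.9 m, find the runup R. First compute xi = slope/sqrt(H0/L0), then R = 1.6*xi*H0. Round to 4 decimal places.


xi = slope / sqrt(H0/L0)
H0/L0 = 2.74/211.9 = 0.012931
sqrt(0.012931) = 0.113713
xi = 0.174 / 0.113713 = 1.530169
R = 1.6 * xi * H0 = 1.6 * 1.530169 * 2.74
R = 6.7083 m

6.7083


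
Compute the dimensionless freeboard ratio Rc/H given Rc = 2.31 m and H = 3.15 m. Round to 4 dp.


Relative freeboard = Rc / H
= 2.31 / 3.15
= 0.7333

0.7333


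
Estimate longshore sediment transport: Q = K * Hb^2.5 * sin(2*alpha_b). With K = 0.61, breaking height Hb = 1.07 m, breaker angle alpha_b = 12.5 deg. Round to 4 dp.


Q = K * Hb^2.5 * sin(2 * alpha_b)
Hb^2.5 = 1.07^2.5 = 1.184294
sin(2 * 12.5) = sin(25.0) = 0.422618
Q = 0.61 * 1.184294 * 0.422618
Q = 0.3053 m^3/s

0.3053


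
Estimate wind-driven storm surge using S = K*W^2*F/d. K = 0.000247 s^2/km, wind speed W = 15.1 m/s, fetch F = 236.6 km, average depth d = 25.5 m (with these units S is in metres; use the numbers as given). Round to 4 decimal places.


S = K * W^2 * F / d
W^2 = 15.1^2 = 228.01
S = 0.000247 * 228.01 * 236.6 / 25.5
Numerator = 0.000247 * 228.01 * 236.6 = 13.324950
S = 13.324950 / 25.5 = 0.5225 m

0.5225


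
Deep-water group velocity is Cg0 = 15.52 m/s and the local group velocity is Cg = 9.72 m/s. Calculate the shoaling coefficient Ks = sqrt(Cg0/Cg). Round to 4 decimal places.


Ks = sqrt(Cg0 / Cg)
Ks = sqrt(15.52 / 9.72)
Ks = sqrt(1.5967)
Ks = 1.2636

1.2636


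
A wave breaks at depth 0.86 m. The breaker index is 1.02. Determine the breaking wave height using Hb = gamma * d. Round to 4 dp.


Hb = gamma * d
Hb = 1.02 * 0.86
Hb = 0.8772 m

0.8772


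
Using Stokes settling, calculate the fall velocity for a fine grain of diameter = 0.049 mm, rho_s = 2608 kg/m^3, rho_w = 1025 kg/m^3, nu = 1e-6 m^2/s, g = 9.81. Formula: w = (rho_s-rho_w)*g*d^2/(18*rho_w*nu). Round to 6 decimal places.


w = (rho_s - rho_w) * g * d^2 / (18 * rho_w * nu)
d = 0.049 mm = 0.000049 m
rho_s - rho_w = 2608 - 1025 = 1583
Numerator = 1583 * 9.81 * (0.000049)^2 = 0.000037285681
Denominator = 18 * 1025 * 1e-6 = 0.018450
w = 0.002021 m/s

0.002021


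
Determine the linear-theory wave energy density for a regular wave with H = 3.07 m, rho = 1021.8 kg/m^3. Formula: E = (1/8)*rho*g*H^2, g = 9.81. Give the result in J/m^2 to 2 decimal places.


E = (1/8) * rho * g * H^2
E = (1/8) * 1021.8 * 9.81 * 3.07^2
E = 0.125 * 1021.8 * 9.81 * 9.4249
E = 11809.23 J/m^2

11809.23


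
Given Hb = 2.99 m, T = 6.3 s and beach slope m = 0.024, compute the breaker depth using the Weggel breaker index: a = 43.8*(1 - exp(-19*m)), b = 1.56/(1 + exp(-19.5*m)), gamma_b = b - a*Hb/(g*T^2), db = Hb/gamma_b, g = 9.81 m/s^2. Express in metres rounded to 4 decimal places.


a = 43.8 * (1 - exp(-19 * m))
exp(-19 * 0.024) = exp(-0.4560) = 0.633814
a = 43.8 * (1 - 0.633814) = 16.038954
b = 1.56 / (1 + exp(-19.5 * m))
exp(-19.5 * 0.024) = exp(-0.4680) = 0.626254
b = 1.56 / (1 + 0.626254) = 0.959260
Hb / (g * T^2) = 2.99 / (9.81 * 6.3^2) = 2.99 / 389.3589 = 0.00767929
gamma_b = b - a * Hb/(g*T^2) = 0.959260 - 16.038954 * 0.00767929 = 0.836092
db = Hb / gamma_b = 2.99 / 0.836092
db = 3.5762 m

3.5762


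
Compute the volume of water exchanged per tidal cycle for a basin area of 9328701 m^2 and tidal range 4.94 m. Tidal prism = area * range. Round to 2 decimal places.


Tidal prism = Area * Tidal range
P = 9328701 * 4.94
P = 46083782.94 m^3

46083782.94


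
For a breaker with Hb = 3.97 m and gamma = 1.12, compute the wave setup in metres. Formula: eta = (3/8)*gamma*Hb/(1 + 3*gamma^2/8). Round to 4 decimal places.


eta = (3/8) * gamma * Hb / (1 + 3*gamma^2/8)
Numerator = (3/8) * 1.12 * 3.97 = 1.667400
Denominator = 1 + 3*1.12^2/8 = 1 + 0.470400 = 1.470400
eta = 1.667400 / 1.470400
eta = 1.1340 m

1.1340


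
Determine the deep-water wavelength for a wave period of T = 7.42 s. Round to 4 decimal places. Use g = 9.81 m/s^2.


L0 = g * T^2 / (2 * pi)
L0 = 9.81 * 7.42^2 / (2 * pi)
L0 = 9.81 * 55.0564 / 6.28319
L0 = 540.1033 / 6.28319
L0 = 85.9601 m

85.9601


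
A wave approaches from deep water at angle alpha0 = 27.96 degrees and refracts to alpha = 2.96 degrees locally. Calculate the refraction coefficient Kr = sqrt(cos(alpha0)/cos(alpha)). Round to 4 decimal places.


Kr = sqrt(cos(alpha0) / cos(alpha))
cos(27.96) = 0.883275
cos(2.96) = 0.998666
Kr = sqrt(0.883275 / 0.998666)
Kr = sqrt(0.884455)
Kr = 0.9405

0.9405


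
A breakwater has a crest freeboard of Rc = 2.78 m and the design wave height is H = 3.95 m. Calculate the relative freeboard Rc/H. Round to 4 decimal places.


Relative freeboard = Rc / H
= 2.78 / 3.95
= 0.7038

0.7038


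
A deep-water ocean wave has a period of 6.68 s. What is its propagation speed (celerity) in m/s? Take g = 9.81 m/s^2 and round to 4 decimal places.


We use the deep-water celerity formula:
C = g * T / (2 * pi)
C = 9.81 * 6.68 / (2 * 3.14159...)
C = 65.530800 / 6.283185
C = 10.4296 m/s

10.4296


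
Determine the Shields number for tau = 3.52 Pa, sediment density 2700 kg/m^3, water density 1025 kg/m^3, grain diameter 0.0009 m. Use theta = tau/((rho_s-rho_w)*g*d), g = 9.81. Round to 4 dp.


theta = tau / ((rho_s - rho_w) * g * d)
rho_s - rho_w = 2700 - 1025 = 1675
Denominator = 1675 * 9.81 * 0.0009 = 14.788575
theta = 3.52 / 14.788575
theta = 0.2380

0.2380


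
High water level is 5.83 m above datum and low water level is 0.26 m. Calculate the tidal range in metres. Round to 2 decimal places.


Tidal range = High water - Low water
Tidal range = 5.83 - (0.26)
Tidal range = 5.57 m

5.57


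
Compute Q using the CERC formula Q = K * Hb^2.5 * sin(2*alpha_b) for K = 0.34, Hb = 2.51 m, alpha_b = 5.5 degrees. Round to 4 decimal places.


Q = K * Hb^2.5 * sin(2 * alpha_b)
Hb^2.5 = 2.51^2.5 = 9.981236
sin(2 * 5.5) = sin(11.0) = 0.190809
Q = 0.34 * 9.981236 * 0.190809
Q = 0.6475 m^3/s

0.6475


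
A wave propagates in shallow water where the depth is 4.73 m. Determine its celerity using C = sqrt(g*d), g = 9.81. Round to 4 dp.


Using the shallow-water approximation:
C = sqrt(g * d) = sqrt(9.81 * 4.73)
C = sqrt(46.4013)
C = 6.8118 m/s

6.8118


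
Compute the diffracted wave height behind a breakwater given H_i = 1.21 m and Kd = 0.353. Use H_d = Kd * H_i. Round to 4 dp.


H_d = Kd * H_i
H_d = 0.353 * 1.21
H_d = 0.4271 m

0.4271


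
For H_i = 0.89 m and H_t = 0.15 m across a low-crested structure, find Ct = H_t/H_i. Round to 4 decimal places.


Ct = H_t / H_i
Ct = 0.15 / 0.89
Ct = 0.1685

0.1685


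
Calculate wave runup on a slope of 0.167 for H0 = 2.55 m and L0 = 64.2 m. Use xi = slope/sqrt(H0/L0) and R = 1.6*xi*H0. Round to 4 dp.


xi = slope / sqrt(H0/L0)
H0/L0 = 2.55/64.2 = 0.039720
sqrt(0.039720) = 0.199298
xi = 0.167 / 0.199298 = 0.837942
R = 1.6 * xi * H0 = 1.6 * 0.837942 * 2.55
R = 3.4188 m

3.4188


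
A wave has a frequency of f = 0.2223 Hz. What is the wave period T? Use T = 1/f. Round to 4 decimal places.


T = 1 / f
T = 1 / 0.2223
T = 4.4984 s

4.4984


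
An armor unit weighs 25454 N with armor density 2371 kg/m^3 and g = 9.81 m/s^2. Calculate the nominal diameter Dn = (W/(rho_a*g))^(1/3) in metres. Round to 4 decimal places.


V = W / (rho_a * g)
V = 25454 / (2371 * 9.81)
V = 25454 / 23259.51
V = 1.094348 m^3
Dn = V^(1/3) = 1.094348^(1/3)
Dn = 1.0305 m

1.0305


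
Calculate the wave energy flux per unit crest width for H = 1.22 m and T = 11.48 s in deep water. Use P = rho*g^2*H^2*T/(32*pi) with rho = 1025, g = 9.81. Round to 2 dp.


P = rho * g^2 * H^2 * T / (32 * pi)
P = 1025 * 9.81^2 * 1.22^2 * 11.48 / (32 * pi)
P = 1025 * 96.2361 * 1.4884 * 11.48 / 100.53096
P = 16765.77 W/m

16765.77


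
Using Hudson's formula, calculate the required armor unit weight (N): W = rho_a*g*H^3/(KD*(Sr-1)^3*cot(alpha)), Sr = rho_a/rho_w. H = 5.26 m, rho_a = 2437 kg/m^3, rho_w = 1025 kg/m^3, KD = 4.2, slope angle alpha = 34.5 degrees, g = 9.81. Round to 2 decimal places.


Sr = rho_a / rho_w = 2437 / 1025 = 2.377561
(Sr - 1) = 1.377561
(Sr - 1)^3 = 2.614162
cot(34.5) = 1 / tan(34.5) = 1 / 0.687281 = 1.455009
Numerator = 2437 * 9.81 * 5.26^3 = 3479219.0215
Denominator = 4.2 * 2.614162 * 1.455009 = 15.975243
W = 3479219.0215 / 15.975243
W = 217788.18 N

217788.18


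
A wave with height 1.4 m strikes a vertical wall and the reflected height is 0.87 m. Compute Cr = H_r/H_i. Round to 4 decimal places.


Cr = H_r / H_i
Cr = 0.87 / 1.4
Cr = 0.6214

0.6214


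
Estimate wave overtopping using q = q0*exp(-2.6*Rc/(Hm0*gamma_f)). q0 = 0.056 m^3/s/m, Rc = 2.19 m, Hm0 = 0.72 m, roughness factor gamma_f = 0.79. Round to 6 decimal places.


q = q0 * exp(-2.6 * Rc / (Hm0 * gamma_f))
Exponent = -2.6 * 2.19 / (0.72 * 0.79)
= -2.6 * 2.19 / 0.5688
= -10.010549
exp(-10.010549) = 0.000045
q = 0.056 * 0.000045
q = 0.000003 m^3/s/m

0.000003


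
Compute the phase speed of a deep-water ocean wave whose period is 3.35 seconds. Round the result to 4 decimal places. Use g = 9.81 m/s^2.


We use the deep-water celerity formula:
C = g * T / (2 * pi)
C = 9.81 * 3.35 / (2 * 3.14159...)
C = 32.863500 / 6.283185
C = 5.2304 m/s

5.2304


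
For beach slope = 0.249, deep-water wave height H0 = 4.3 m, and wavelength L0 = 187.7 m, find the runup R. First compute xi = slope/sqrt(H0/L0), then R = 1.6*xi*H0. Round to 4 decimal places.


xi = slope / sqrt(H0/L0)
H0/L0 = 4.3/187.7 = 0.022909
sqrt(0.022909) = 0.151357
xi = 0.249 / 0.151357 = 1.645119
R = 1.6 * xi * H0 = 1.6 * 1.645119 * 4.3
R = 11.3184 m

11.3184


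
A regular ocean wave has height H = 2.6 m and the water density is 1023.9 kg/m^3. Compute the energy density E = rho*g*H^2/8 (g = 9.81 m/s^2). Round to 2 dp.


E = (1/8) * rho * g * H^2
E = (1/8) * 1023.9 * 9.81 * 2.6^2
E = 0.125 * 1023.9 * 9.81 * 6.7600
E = 8487.57 J/m^2

8487.57


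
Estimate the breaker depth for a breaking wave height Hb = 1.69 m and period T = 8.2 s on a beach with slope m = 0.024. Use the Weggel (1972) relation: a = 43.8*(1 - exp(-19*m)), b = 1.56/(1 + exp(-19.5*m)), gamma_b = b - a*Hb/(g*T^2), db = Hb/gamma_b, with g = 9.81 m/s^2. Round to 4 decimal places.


a = 43.8 * (1 - exp(-19 * m))
exp(-19 * 0.024) = exp(-0.4560) = 0.633814
a = 43.8 * (1 - 0.633814) = 16.038954
b = 1.56 / (1 + exp(-19.5 * m))
exp(-19.5 * 0.024) = exp(-0.4680) = 0.626254
b = 1.56 / (1 + 0.626254) = 0.959260
Hb / (g * T^2) = 1.69 / (9.81 * 8.2^2) = 1.69 / 659.6244 = 0.00256206
gamma_b = b - a * Hb/(g*T^2) = 0.959260 - 16.038954 * 0.00256206 = 0.918167
db = Hb / gamma_b = 1.69 / 0.918167
db = 1.8406 m

1.8406


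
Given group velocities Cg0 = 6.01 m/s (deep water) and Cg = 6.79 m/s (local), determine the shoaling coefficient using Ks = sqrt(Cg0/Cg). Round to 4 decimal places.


Ks = sqrt(Cg0 / Cg)
Ks = sqrt(6.01 / 6.79)
Ks = sqrt(0.8851)
Ks = 0.9408

0.9408


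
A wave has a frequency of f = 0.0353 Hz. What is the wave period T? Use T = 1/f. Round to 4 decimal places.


T = 1 / f
T = 1 / 0.0353
T = 28.3286 s

28.3286


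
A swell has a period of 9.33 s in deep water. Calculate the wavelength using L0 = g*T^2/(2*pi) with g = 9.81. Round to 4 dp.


L0 = g * T^2 / (2 * pi)
L0 = 9.81 * 9.33^2 / (2 * pi)
L0 = 9.81 * 87.0489 / 6.28319
L0 = 853.9497 / 6.28319
L0 = 135.9103 m

135.9103


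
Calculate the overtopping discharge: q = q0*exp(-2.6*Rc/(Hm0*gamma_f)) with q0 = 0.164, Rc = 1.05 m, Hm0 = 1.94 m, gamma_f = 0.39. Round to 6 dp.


q = q0 * exp(-2.6 * Rc / (Hm0 * gamma_f))
Exponent = -2.6 * 1.05 / (1.94 * 0.39)
= -2.6 * 1.05 / 0.7566
= -3.608247
exp(-3.608247) = 0.027099
q = 0.164 * 0.027099
q = 0.004444 m^3/s/m

0.004444


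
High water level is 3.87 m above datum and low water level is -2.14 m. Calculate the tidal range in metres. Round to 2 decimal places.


Tidal range = High water - Low water
Tidal range = 3.87 - (-2.14)
Tidal range = 6.01 m

6.01


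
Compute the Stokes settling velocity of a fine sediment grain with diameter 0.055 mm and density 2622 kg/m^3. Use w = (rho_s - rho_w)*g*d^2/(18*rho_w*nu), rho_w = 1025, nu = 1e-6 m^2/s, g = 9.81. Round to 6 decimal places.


w = (rho_s - rho_w) * g * d^2 / (18 * rho_w * nu)
d = 0.055 mm = 0.000055 m
rho_s - rho_w = 2622 - 1025 = 1597
Numerator = 1597 * 9.81 * (0.000055)^2 = 0.000047391374
Denominator = 18 * 1025 * 1e-6 = 0.018450
w = 0.002569 m/s

0.002569


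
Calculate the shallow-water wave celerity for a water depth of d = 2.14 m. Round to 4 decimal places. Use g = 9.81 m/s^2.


Using the shallow-water approximation:
C = sqrt(g * d) = sqrt(9.81 * 2.14)
C = sqrt(20.9934)
C = 4.5819 m/s

4.5819


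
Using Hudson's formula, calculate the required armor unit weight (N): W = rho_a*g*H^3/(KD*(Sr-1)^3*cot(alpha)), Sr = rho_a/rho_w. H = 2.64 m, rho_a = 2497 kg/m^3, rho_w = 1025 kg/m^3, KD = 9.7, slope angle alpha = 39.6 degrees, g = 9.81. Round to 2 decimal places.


Sr = rho_a / rho_w = 2497 / 1025 = 2.436098
(Sr - 1) = 1.436098
(Sr - 1)^3 = 2.961773
cot(39.6) = 1 / tan(39.6) = 1 / 0.827272 = 1.208792
Numerator = 2497 * 9.81 * 2.64^3 = 450712.2171
Denominator = 9.7 * 2.961773 * 1.208792 = 34.727640
W = 450712.2171 / 34.727640
W = 12978.49 N

12978.49


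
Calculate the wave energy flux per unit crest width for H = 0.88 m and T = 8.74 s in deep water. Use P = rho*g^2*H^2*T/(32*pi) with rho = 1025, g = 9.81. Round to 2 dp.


P = rho * g^2 * H^2 * T / (32 * pi)
P = 1025 * 9.81^2 * 0.88^2 * 8.74 / (32 * pi)
P = 1025 * 96.2361 * 0.7744 * 8.74 / 100.53096
P = 6641.08 W/m

6641.08


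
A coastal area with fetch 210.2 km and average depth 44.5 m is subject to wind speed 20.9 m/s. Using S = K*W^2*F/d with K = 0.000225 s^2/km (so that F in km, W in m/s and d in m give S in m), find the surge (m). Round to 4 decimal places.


S = K * W^2 * F / d
W^2 = 20.9^2 = 436.81
S = 0.000225 * 436.81 * 210.2 / 44.5
Numerator = 0.000225 * 436.81 * 210.2 = 20.658929
S = 20.658929 / 44.5 = 0.4642 m

0.4642


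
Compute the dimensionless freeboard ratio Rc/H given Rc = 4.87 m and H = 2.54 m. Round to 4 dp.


Relative freeboard = Rc / H
= 4.87 / 2.54
= 1.9173

1.9173


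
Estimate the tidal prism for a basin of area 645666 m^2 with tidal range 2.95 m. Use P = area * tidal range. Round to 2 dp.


Tidal prism = Area * Tidal range
P = 645666 * 2.95
P = 1904714.70 m^3

1904714.70


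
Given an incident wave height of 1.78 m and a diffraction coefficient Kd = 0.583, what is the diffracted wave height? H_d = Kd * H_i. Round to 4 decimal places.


H_d = Kd * H_i
H_d = 0.583 * 1.78
H_d = 1.0377 m

1.0377


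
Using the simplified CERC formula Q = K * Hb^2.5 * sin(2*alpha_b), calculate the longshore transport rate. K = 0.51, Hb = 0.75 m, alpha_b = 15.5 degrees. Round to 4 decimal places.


Q = K * Hb^2.5 * sin(2 * alpha_b)
Hb^2.5 = 0.75^2.5 = 0.487139
sin(2 * 15.5) = sin(31.0) = 0.515038
Q = 0.51 * 0.487139 * 0.515038
Q = 0.1280 m^3/s

0.1280


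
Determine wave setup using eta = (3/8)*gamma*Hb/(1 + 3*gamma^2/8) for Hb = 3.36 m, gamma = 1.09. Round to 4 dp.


eta = (3/8) * gamma * Hb / (1 + 3*gamma^2/8)
Numerator = (3/8) * 1.09 * 3.36 = 1.373400
Denominator = 1 + 3*1.09^2/8 = 1 + 0.445538 = 1.445538
eta = 1.373400 / 1.445538
eta = 0.9501 m

0.9501


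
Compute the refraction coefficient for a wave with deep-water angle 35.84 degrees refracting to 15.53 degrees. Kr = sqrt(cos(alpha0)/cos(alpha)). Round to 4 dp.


Kr = sqrt(cos(alpha0) / cos(alpha))
cos(35.84) = 0.810655
cos(15.53) = 0.963490
Kr = sqrt(0.810655 / 0.963490)
Kr = sqrt(0.841373)
Kr = 0.9173

0.9173


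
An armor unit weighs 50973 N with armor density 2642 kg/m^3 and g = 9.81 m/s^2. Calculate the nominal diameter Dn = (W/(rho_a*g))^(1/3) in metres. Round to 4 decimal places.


V = W / (rho_a * g)
V = 50973 / (2642 * 9.81)
V = 50973 / 25918.02
V = 1.966701 m^3
Dn = V^(1/3) = 1.966701^(1/3)
Dn = 1.2529 m

1.2529


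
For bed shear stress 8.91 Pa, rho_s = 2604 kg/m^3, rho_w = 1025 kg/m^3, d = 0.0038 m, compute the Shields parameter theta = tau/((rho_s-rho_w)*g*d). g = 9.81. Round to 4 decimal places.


theta = tau / ((rho_s - rho_w) * g * d)
rho_s - rho_w = 2604 - 1025 = 1579
Denominator = 1579 * 9.81 * 0.0038 = 58.861962
theta = 8.91 / 58.861962
theta = 0.1514

0.1514


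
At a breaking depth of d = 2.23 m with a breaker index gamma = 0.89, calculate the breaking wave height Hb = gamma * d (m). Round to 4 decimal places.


Hb = gamma * d
Hb = 0.89 * 2.23
Hb = 1.9847 m

1.9847


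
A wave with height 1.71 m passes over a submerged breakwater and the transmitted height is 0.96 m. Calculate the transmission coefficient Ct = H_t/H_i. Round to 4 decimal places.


Ct = H_t / H_i
Ct = 0.96 / 1.71
Ct = 0.5614

0.5614


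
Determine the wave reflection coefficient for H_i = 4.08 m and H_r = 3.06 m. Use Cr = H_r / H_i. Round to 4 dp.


Cr = H_r / H_i
Cr = 3.06 / 4.08
Cr = 0.7500

0.7500


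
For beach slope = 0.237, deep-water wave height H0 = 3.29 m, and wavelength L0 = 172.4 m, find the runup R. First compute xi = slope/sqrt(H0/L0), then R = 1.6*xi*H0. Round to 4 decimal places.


xi = slope / sqrt(H0/L0)
H0/L0 = 3.29/172.4 = 0.019084
sqrt(0.019084) = 0.138143
xi = 0.237 / 0.138143 = 1.715612
R = 1.6 * xi * H0 = 1.6 * 1.715612 * 3.29
R = 9.0310 m

9.0310


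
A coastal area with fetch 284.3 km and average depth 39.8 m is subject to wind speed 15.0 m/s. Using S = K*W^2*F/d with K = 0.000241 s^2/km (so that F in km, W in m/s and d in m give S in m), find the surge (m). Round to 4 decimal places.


S = K * W^2 * F / d
W^2 = 15.0^2 = 225.00
S = 0.000241 * 225.00 * 284.3 / 39.8
Numerator = 0.000241 * 225.00 * 284.3 = 15.416168
S = 15.416168 / 39.8 = 0.3873 m

0.3873


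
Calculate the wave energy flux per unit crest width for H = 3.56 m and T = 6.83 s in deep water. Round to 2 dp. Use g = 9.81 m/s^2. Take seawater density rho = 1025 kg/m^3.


P = rho * g^2 * H^2 * T / (32 * pi)
P = 1025 * 9.81^2 * 3.56^2 * 6.83 / (32 * pi)
P = 1025 * 96.2361 * 12.6736 * 6.83 / 100.53096
P = 84934.23 W/m

84934.23


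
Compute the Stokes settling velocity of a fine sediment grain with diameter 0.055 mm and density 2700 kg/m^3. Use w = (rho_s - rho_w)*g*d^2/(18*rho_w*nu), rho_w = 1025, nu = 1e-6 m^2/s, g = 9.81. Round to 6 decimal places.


w = (rho_s - rho_w) * g * d^2 / (18 * rho_w * nu)
d = 0.055 mm = 0.000055 m
rho_s - rho_w = 2700 - 1025 = 1675
Numerator = 1675 * 9.81 * (0.000055)^2 = 0.000049706044
Denominator = 18 * 1025 * 1e-6 = 0.018450
w = 0.002694 m/s

0.002694


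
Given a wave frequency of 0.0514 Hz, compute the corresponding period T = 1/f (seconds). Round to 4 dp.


T = 1 / f
T = 1 / 0.0514
T = 19.4553 s

19.4553


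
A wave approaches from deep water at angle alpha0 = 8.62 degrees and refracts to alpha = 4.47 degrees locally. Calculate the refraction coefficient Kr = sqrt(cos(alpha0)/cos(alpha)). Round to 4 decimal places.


Kr = sqrt(cos(alpha0) / cos(alpha))
cos(8.62) = 0.988704
cos(4.47) = 0.996958
Kr = sqrt(0.988704 / 0.996958)
Kr = sqrt(0.991721)
Kr = 0.9959

0.9959


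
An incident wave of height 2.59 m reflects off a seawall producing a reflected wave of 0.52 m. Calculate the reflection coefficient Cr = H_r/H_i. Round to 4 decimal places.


Cr = H_r / H_i
Cr = 0.52 / 2.59
Cr = 0.2008

0.2008


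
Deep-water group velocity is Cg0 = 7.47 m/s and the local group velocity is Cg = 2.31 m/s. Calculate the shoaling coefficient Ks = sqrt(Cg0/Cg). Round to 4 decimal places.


Ks = sqrt(Cg0 / Cg)
Ks = sqrt(7.47 / 2.31)
Ks = sqrt(3.2338)
Ks = 1.7983

1.7983


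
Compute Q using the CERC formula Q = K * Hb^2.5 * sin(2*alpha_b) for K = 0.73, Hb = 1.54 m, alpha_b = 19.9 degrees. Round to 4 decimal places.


Q = K * Hb^2.5 * sin(2 * alpha_b)
Hb^2.5 = 1.54^2.5 = 2.943078
sin(2 * 19.9) = sin(39.8) = 0.640110
Q = 0.73 * 2.943078 * 0.640110
Q = 1.3752 m^3/s

1.3752


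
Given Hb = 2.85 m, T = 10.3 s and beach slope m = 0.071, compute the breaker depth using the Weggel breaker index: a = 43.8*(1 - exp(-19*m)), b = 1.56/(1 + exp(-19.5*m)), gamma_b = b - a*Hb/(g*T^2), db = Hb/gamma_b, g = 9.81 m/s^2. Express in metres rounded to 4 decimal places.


a = 43.8 * (1 - exp(-19 * m))
exp(-19 * 0.071) = exp(-1.3490) = 0.259500
a = 43.8 * (1 - 0.259500) = 32.433916
b = 1.56 / (1 + exp(-19.5 * m))
exp(-19.5 * 0.071) = exp(-1.3845) = 0.250449
b = 1.56 / (1 + 0.250449) = 1.247552
Hb / (g * T^2) = 2.85 / (9.81 * 10.3^2) = 2.85 / 1040.7429 = 0.00273843
gamma_b = b - a * Hb/(g*T^2) = 1.247552 - 32.433916 * 0.00273843 = 1.158734
db = Hb / gamma_b = 2.85 / 1.158734
db = 2.4596 m

2.4596


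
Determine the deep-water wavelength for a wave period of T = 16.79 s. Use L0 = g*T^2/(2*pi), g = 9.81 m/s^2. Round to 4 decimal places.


L0 = g * T^2 / (2 * pi)
L0 = 9.81 * 16.79^2 / (2 * pi)
L0 = 9.81 * 281.9041 / 6.28319
L0 = 2765.4792 / 6.28319
L0 = 440.1397 m

440.1397


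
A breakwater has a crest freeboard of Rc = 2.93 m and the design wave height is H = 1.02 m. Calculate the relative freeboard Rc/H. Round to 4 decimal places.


Relative freeboard = Rc / H
= 2.93 / 1.02
= 2.8725

2.8725


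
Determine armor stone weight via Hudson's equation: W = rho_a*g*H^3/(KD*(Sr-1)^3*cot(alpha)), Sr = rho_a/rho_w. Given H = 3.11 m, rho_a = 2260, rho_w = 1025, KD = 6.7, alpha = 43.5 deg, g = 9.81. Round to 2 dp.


Sr = rho_a / rho_w = 2260 / 1025 = 2.204878
(Sr - 1) = 1.204878
(Sr - 1)^3 = 1.749159
cot(43.5) = 1 / tan(43.5) = 1 / 0.948965 = 1.053780
Numerator = 2260 * 9.81 * 3.11^3 = 666896.7694
Denominator = 6.7 * 1.749159 * 1.053780 = 12.349634
W = 666896.7694 / 12.349634
W = 54001.34 N

54001.34


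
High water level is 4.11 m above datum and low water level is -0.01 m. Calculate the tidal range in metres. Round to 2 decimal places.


Tidal range = High water - Low water
Tidal range = 4.11 - (-0.01)
Tidal range = 4.12 m

4.12


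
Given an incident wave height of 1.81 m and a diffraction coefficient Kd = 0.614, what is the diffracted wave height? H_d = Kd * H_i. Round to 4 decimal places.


H_d = Kd * H_i
H_d = 0.614 * 1.81
H_d = 1.1113 m

1.1113


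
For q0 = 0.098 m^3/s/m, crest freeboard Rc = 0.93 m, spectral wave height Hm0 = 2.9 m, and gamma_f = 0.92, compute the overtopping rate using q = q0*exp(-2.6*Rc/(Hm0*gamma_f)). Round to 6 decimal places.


q = q0 * exp(-2.6 * Rc / (Hm0 * gamma_f))
Exponent = -2.6 * 0.93 / (2.9 * 0.92)
= -2.6 * 0.93 / 2.6680
= -0.906297
exp(-0.906297) = 0.404018
q = 0.098 * 0.404018
q = 0.039594 m^3/s/m

0.039594


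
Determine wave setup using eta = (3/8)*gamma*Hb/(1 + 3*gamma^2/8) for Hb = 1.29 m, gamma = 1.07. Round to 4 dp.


eta = (3/8) * gamma * Hb / (1 + 3*gamma^2/8)
Numerator = (3/8) * 1.07 * 1.29 = 0.517613
Denominator = 1 + 3*1.07^2/8 = 1 + 0.429338 = 1.429338
eta = 0.517613 / 1.429338
eta = 0.3621 m

0.3621


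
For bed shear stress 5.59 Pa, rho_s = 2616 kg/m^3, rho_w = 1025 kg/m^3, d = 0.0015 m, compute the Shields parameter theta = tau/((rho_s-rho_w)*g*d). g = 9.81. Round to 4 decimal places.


theta = tau / ((rho_s - rho_w) * g * d)
rho_s - rho_w = 2616 - 1025 = 1591
Denominator = 1591 * 9.81 * 0.0015 = 23.411565
theta = 5.59 / 23.411565
theta = 0.2388

0.2388


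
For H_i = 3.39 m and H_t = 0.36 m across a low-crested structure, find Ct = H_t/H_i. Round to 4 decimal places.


Ct = H_t / H_i
Ct = 0.36 / 3.39
Ct = 0.1062

0.1062


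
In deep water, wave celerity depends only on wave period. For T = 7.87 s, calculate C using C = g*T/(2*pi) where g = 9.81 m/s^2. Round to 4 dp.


We use the deep-water celerity formula:
C = g * T / (2 * pi)
C = 9.81 * 7.87 / (2 * 3.14159...)
C = 77.204700 / 6.283185
C = 12.2875 m/s

12.2875


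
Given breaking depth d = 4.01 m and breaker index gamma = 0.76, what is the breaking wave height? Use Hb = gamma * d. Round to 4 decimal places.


Hb = gamma * d
Hb = 0.76 * 4.01
Hb = 3.0476 m

3.0476


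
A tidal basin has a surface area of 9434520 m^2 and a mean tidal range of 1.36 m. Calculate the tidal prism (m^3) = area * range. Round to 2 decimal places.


Tidal prism = Area * Tidal range
P = 9434520 * 1.36
P = 12830947.20 m^3

12830947.20


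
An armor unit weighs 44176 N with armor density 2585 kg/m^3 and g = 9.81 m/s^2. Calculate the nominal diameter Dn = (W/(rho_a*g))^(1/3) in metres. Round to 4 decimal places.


V = W / (rho_a * g)
V = 44176 / (2585 * 9.81)
V = 44176 / 25358.85
V = 1.742035 m^3
Dn = V^(1/3) = 1.742035^(1/3)
Dn = 1.2032 m

1.2032


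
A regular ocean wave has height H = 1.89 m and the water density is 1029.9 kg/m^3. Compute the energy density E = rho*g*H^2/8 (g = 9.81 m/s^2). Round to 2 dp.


E = (1/8) * rho * g * H^2
E = (1/8) * 1029.9 * 9.81 * 1.89^2
E = 0.125 * 1029.9 * 9.81 * 3.5721
E = 4511.26 J/m^2

4511.26


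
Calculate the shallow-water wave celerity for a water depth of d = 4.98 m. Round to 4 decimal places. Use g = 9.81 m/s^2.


Using the shallow-water approximation:
C = sqrt(g * d) = sqrt(9.81 * 4.98)
C = sqrt(48.8538)
C = 6.9895 m/s

6.9895
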